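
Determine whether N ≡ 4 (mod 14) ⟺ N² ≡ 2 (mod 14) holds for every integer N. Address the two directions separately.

The forward direction holds; the converse fails.

(⟸) This fails: take N = 10. Then 10² = 100 ≡ 2 (mod 14), yet 10 ≡ 10 (mod 14), not 4.

(⟹) Suppose N ≡ 4 (mod 14). Write N = 14j + 4. Then (14j + 4)² = 196j² + 112j + 16 = 14(14j² + 8j + 1) + 2, so N² ≡ 2 (mod 14).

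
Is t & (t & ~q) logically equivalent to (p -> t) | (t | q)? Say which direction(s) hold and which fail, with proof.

Not equivalent: only (⇒) holds.

[⇒] Assume the antecedent. If p is true, the antecedent forces (p = T, t = T, q = F), and (p -> t) | (t | q) holds there. If p is false, (p -> t) | (t | q) reduces to true regardless of the other variables. Either way (p -> t) | (t | q) holds.

[⇐] This fails. Under p = F, t = F, q = F, the left side is false but the right side is true.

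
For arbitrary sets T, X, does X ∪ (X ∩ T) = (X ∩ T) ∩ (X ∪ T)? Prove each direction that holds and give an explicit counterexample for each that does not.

The sets are not equal: only the reverse inclusion holds.

(⟹) This inclusion fails. Take T = ∅, X = {1}; then 1 ∈ X ∪ (X ∩ T) but 1 ∉ (X ∩ T) ∩ (X ∪ T).

(⟸) Let x ∈ (X ∩ T) ∩ (X ∪ T). Then x ∈ T ∩ X, from which x ∈ X ∪ (X ∩ T).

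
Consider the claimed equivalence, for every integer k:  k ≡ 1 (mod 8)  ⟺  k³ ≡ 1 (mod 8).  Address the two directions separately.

The biconditional holds.

[⇒] Suppose k ≡ 1 (mod 8). Write k = 8j + 1. Then (8j + 1)³ = 512j³ + 192j² + 24j + 1 = 8(64j³ + 24j² + 3j) + 1, so k³ ≡ 1 (mod 8).

[⇐] For the converse, argue contrapositively. If k ≢ 1 (mod 8), then k is congruent to one of 0, 2, 3, 4, 5, 6, 7 modulo 8, and these give k³ ≡ 0, 0, 3, 0, 5, 0, 7 respectively — never 1.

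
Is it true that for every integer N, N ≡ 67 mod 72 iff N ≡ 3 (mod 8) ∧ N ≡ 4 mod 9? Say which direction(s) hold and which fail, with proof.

Both implications hold.

[⇐] If N ≡ 3 (mod 8) and N ≡ 4 (mod 9), then by the Chinese remainder theorem N ≡ 67 (mod 72). This is exactly N ≡ 67 (mod 72).

[⇒] Suppose N ≡ 67 (mod 72); write N = 72j + 67. Since 8 ∣ 72, reducing mod 8 gives N ≡ 67 ≡ 3 (mod 8); since 9 ∣ 72, reducing mod 9 gives N ≡ 67 ≡ 4 (mod 9).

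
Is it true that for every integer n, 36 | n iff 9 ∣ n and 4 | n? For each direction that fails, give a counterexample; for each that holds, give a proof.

Both directions hold.

(⇐) Suppose 9 ∣ n and 4 ∣ n. Any common multiple of 9 and 4 is a multiple of their lcm; here gcd(9, 4) = 1, so lcm(9, 4) = 9·4 = 36, so 36 ∣ n.

(⇒) If 36 ∣ n, write n = 36q. Since 36 = 4·9, n = 9·(4q), so 9 ∣ n; and since 36 = 9·4, n = 4·(9q), so 4 ∣ n.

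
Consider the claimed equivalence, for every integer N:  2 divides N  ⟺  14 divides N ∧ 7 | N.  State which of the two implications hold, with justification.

[⇐] Suppose 14 ∣ N and 7 ∣ N. Any common multiple of 14 and 7 is a multiple of their lcm; here lcm(14, 7) = 14·7/gcd(14, 7) = 98/7 = 14, so 14 ∣ N. Since 2 ∣ 14, it follows that 2 ∣ N.

[⇒] This fails: take N = 2. Certainly 2 ∣ 2, but 14 ∤ 2.

Only the converse holds.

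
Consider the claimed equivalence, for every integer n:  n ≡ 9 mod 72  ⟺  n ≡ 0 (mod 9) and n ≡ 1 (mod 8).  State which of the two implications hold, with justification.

Both directions hold; the statement is true.

[⇒] Suppose n ≡ 9 (mod 72); write n = 72j + 9. Since 9 ∣ 72, reducing mod 9 gives n ≡ 9 ≡ 0 (mod 9); since 8 ∣ 72, reducing mod 8 gives n ≡ 9 ≡ 1 (mod 8).

[⇐] Conversely, if n ≡ 0 (mod 9) and n ≡ 1 (mod 8), then by the Chinese remainder theorem n ≡ 9 (mod 72). This is exactly n ≡ 9 (mod 72).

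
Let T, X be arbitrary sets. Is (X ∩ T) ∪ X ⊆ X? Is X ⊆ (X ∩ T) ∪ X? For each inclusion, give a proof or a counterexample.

Both inclusions hold.

(⊆) Let x ∈ (X ∩ T) ∪ X. Then either x ∈ X and x ∉ T; or x ∈ T ∩ X. In each case x ∈ X, so (X ∩ T) ∪ X ⊆ X.

(⊇) Let x ∈ X. Then either x ∈ X and x ∉ T; or x ∈ T ∩ X. In each case x ∈ (X ∩ T) ∪ X, so X ⊆ (X ∩ T) ∪ X.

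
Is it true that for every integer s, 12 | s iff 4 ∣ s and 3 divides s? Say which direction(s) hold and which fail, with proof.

The biconditional holds.

(⇒) If 12 ∣ s, write s = 12q. Since 12 = 3·4, s = 4·(3q), so 4 ∣ s; and since 12 = 4·3, s = 3·(4q), so 3 ∣ s.

(⇐) Suppose 4 ∣ s and 3 ∣ s. Any common multiple of 4 and 3 is a multiple of their lcm; here gcd(4, 3) = 1, so lcm(4, 3) = 4·3 = 12, so 12 ∣ s.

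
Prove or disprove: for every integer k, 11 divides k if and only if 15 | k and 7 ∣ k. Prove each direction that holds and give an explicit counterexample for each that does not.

Neither implication holds.

Forward direction. This fails: take k = 11. Certainly 11 ∣ 11, but 15 ∤ 11.

Converse. This fails: take k = 105. Both 15 ∣ 105 and 7 ∣ 105, yet 105 is not a multiple of 11 (since 105 = 9·11 + 6), so 11 ∤ 105.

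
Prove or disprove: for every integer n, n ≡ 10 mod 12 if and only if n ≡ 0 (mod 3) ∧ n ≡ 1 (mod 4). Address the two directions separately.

(⇒) This fails: n = 10 gives 10 ≡ 10 (mod 12) but 10 ≡ 1 (mod 3), so the conjunction on the right does not hold.

(⇐) This fails: n = 9 satisfies both congruences on the right (9 ≡ 0 mod 3 and 9 ≡ 1 mod 4) yet 9 ≡ 9 (mod 12), not 10.

Both directions fail.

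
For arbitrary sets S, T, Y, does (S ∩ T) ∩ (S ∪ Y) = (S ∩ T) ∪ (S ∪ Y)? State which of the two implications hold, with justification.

The sets are not equal: only the forward inclusion holds.

Forward inclusion. Let x ∈ (S ∩ T) ∩ (S ∪ Y). Then either x ∈ S ∩ T and x ∉ Y; or x ∈ S ∩ T ∩ Y. In each case x ∈ (S ∩ T) ∪ (S ∪ Y), so (S ∩ T) ∩ (S ∪ Y) ⊆ (S ∩ T) ∪ (S ∪ Y).

Reverse inclusion. This inclusion fails. Take S = {1}, T = ∅, Y = ∅; then 1 ∈ (S ∩ T) ∪ (S ∪ Y) but 1 ∉ (S ∩ T) ∩ (S ∪ Y).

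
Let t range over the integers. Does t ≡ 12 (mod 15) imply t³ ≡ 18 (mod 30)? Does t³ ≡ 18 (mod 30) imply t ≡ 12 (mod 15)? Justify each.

(⇒) This fails: take t = 27. Then 27 ≡ 12 (mod 15), but 27³ = 19683 ≡ 3 (mod 30), not 18.

(⇐) Conversely, the residues r modulo 30 with r³ ≡ 18 (mod 30) are exactly {12}, and each is ≡ 12 (mod 15).

Only the reverse direction holds.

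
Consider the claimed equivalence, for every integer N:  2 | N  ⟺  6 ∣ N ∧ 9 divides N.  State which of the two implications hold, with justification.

The forward direction fails; the converse holds.

(⇒) This fails: take N = 2. Certainly 2 ∣ 2, but 6 ∤ 2.

(⇐) Suppose 6 ∣ N and 9 ∣ N. Any common multiple of 6 and 9 is a multiple of their lcm; here lcm(6, 9) = 6·9/gcd(6, 9) = 54/3 = 18, so 18 ∣ N. Since 2 ∣ 18, it follows that 2 ∣ N.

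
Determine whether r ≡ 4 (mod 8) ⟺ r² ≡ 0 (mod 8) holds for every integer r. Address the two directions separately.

(←) This fails: take r = 0. Then 0² = 0 ≡ 0 (mod 8), yet 0 ≡ 0 (mod 8), not 4.

(→) Suppose r ≡ 4 (mod 8). Write r = 8j + 4. Then (8j + 4)² = 64j² + 64j + 16 = 8(8j² + 8j + 2) + 0, so r² ≡ 0 (mod 8).

Only the forward direction holds.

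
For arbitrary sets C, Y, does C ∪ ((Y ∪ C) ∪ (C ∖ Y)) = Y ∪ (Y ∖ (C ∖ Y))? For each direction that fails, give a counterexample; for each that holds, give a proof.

(⊇) Let x ∈ Y ∪ (Y ∖ (C ∖ Y)). Then either x ∈ Y and x ∉ C; or x ∈ C ∩ Y. In each case x ∈ C ∪ ((Y ∪ C) ∪ (C ∖ Y)), so Y ∪ (Y ∖ (C ∖ Y)) ⊆ C ∪ ((Y ∪ C) ∪ (C ∖ Y)).

(⊆) This inclusion fails. Take C = {1}, Y = ∅; then 1 ∈ C ∪ ((Y ∪ C) ∪ (C ∖ Y)) but 1 ∉ Y ∪ (Y ∖ (C ∖ Y)).

Only the reverse inclusion holds.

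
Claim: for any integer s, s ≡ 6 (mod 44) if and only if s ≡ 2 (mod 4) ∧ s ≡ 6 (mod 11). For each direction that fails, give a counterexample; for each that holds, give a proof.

Both directions hold.

(⇒) Suppose s ≡ 6 (mod 44); write s = 44j + 6. Since 4 ∣ 44, reducing mod 4 gives s ≡ 6 ≡ 2 (mod 4); since 11 ∣ 44, reducing mod 11 gives s ≡ 6 (mod 11).

(⇐) Conversely, if s ≡ 2 (mod 4) and s ≡ 6 (mod 11), then by the Chinese remainder theorem s ≡ 6 (mod 44). This is exactly s ≡ 6 (mod 44).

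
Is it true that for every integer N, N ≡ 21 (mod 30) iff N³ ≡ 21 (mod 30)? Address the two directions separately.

Equivalent; both directions hold.

(⇒) Suppose N ≡ 21 (mod 30). Write N = 30j + 21. Then (30j + 21)³ = 27000j³ + 56700j² + 39690j + 9261 = 30(900j³ + 1890j² + 1323j + 308) + 21, so N³ ≡ 21 (mod 30).

(⇐) Conversely, suppose N³ ≡ 21 (mod 30). The only residue r in {0, …, 29} with r³ ≡ 21 (mod 30) is r = 21, so N ≡ 21 (mod 30).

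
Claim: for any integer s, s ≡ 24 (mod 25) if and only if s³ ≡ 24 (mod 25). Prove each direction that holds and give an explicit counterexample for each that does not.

Both directions hold; the statement is true.

(⇒) Suppose s ≡ 24 (mod 25). Write s = 25j + 24. Then (25j + 24)³ = 15625j³ + 45000j² + 43200j + 13824 = 25(625j³ + 1800j² + 1728j + 552) + 24, so s³ ≡ 24 (mod 25).

(⇐) Conversely, suppose s³ ≡ 24 (mod 25). The only residue r in {0, …, 24} with r³ ≡ 24 (mod 25) is r = 24, so s ≡ 24 (mod 25).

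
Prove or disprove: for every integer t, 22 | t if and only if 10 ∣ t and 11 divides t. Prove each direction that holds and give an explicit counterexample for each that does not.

(⇒) fails; (⇐) holds.

(⇒) This fails: take t = 22. Certainly 22 ∣ 22, but 10 ∤ 22.

(⇐) Suppose 10 ∣ t and 11 ∣ t. Any common multiple of 10 and 11 is a multiple of their lcm; here gcd(10, 11) = 1, so lcm(10, 11) = 10·11 = 110, so 110 ∣ t. Since 22 ∣ 110, it follows that 22 ∣ t.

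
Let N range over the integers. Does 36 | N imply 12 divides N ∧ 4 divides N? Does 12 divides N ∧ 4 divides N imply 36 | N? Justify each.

(⇒) If 36 ∣ N, write N = 36q. Since 36 = 3·12, N = 12·(3q), so 12 ∣ N; and since 36 = 9·4, N = 4·(9q), so 4 ∣ N.

(⇐) This fails: take N = 12. Both 12 ∣ 12 and 4 ∣ 12, yet 12 is not a multiple of 36 (since 12 = 0·36 + 12), so 36 ∤ 12.

The forward direction holds; the converse fails.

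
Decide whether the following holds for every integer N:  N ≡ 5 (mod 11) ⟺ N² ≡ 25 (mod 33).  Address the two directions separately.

(⇒) fails and (⇐) fails.

[⇒] This fails: take N = 27. Then 27 ≡ 5 (mod 11), but 27² = 729 ≡ 3 (mod 33), not 25.

[⇐] This fails: take N = 17. Then 17² = 289 ≡ 25 (mod 33), yet 17 ≡ 6 (mod 11), not 5.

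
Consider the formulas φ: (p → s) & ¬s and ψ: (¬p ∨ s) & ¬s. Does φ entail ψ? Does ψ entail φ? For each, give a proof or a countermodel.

[⇒] Assume the antecedent. If s is true, the antecedent cannot hold. If s is false, the antecedent forces (s = F, p = F), and (¬p ∨ s) & ¬s holds there. Either way (¬p ∨ s) & ¬s holds.

[⇐] Assume the antecedent. If s is true, the antecedent cannot hold. If s is false, the antecedent forces (s = F, p = F), and (p → s) & ¬s holds there. Either way (p → s) & ¬s holds.

Both directions hold; the statement is true.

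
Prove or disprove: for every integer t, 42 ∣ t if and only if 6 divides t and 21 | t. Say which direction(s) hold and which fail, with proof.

Both directions hold; the statement is true.

(⇒) If 42 ∣ t, write t = 42q. Since 42 = 7·6, t = 6·(7q), so 6 ∣ t; and since 42 = 2·21, t = 21·(2q), so 21 ∣ t.

(⇐) Suppose 6 ∣ t and 21 ∣ t. Any common multiple of 6 and 21 is a multiple of their lcm; here lcm(6, 21) = 6·21/gcd(6, 21) = 126/3 = 42, so 42 ∣ t.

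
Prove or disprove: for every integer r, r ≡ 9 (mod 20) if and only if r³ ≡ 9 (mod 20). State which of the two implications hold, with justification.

Equivalent; both directions hold.

Forward direction. Suppose r ≡ 9 (mod 20). Write r = 20j + 9. Then (20j + 9)³ = 8000j³ + 10800j² + 4860j + 729 = 20(400j³ + 540j² + 243j + 36) + 9, so r³ ≡ 9 (mod 20).

Converse. Suppose r³ ≡ 9 (mod 20). The only residue r in {0, …, 19} with r³ ≡ 9 (mod 20) is r = 9, so r ≡ 9 (mod 20).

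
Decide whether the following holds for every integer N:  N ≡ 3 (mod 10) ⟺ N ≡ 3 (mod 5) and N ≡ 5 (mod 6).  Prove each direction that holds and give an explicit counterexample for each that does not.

(→) This fails: N = 3 gives 3 ≡ 3 (mod 10) but 3 ≡ 3 (mod 6), so the conjunction on the right does not hold.

(←) Conversely, if N ≡ 3 (mod 5) and N ≡ 5 (mod 6), then by the Chinese remainder theorem N ≡ 23 (mod 30). Since 23 ≡ 3 (mod 10) and 10 ∣ 30, we get N ≡ 3 (mod 10).

Not equivalent: only (⇐) holds.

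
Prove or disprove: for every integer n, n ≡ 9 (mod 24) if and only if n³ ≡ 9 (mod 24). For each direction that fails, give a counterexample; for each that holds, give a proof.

Both directions hold; the statement is true.

[⇒] Suppose n ≡ 9 (mod 24). Write n = 24j + 9. Then (24j + 9)³ = 13824j³ + 15552j² + 5832j + 729 = 24(576j³ + 648j² + 243j + 30) + 9, so n³ ≡ 9 (mod 24).

[⇐] Conversely, suppose n³ ≡ 9 (mod 24). The only residue r in {0, …, 23} with r³ ≡ 9 (mod 24) is r = 9, so n ≡ 9 (mod 24).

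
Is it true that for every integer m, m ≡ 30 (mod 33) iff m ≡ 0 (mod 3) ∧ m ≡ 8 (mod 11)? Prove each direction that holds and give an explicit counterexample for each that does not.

Equivalent; both directions hold.

(⟸) If m ≡ 0 (mod 3) and m ≡ 8 (mod 11), then by the Chinese remainder theorem m ≡ 30 (mod 33). This is exactly m ≡ 30 (mod 33).

(⟹) Suppose m ≡ 30 (mod 33); write m = 33j + 30. Since 3 ∣ 33, reducing mod 3 gives m ≡ 30 ≡ 0 (mod 3); since 11 ∣ 33, reducing mod 11 gives m ≡ 30 ≡ 8 (mod 11).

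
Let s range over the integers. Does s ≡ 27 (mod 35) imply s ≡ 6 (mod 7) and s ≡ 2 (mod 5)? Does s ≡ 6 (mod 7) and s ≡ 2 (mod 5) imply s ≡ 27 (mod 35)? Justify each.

Equivalent; both directions hold.

[⇒] Suppose s ≡ 27 (mod 35); write s = 35j + 27. Since 7 ∣ 35, reducing mod 7 gives s ≡ 27 ≡ 6 (mod 7); since 5 ∣ 35, reducing mod 5 gives s ≡ 27 ≡ 2 (mod 5).

[⇐] Conversely, if s ≡ 6 (mod 7) and s ≡ 2 (mod 5), then by the Chinese remainder theorem s ≡ 27 (mod 35). This is exactly s ≡ 27 (mod 35).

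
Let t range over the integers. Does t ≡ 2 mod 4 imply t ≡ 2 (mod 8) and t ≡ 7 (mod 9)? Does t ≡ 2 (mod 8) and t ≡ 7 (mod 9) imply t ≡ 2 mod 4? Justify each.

Forward direction. This fails: t = 2 gives 2 ≡ 2 (mod 4) but 2 ≡ 2 (mod 9), so the conjunction on the right does not hold.

Converse. If t ≡ 2 (mod 8) and t ≡ 7 (mod 9), then by the Chinese remainder theorem t ≡ 34 (mod 72). Since 34 ≡ 2 (mod 4) and 4 ∣ 72, we get t ≡ 2 (mod 4).

Not equivalent: only (⇐) holds.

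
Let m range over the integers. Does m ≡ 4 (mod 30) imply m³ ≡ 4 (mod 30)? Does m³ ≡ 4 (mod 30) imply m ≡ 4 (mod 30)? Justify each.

The biconditional holds.

(←) Suppose m³ ≡ 4 (mod 30). The only residue r in {0, …, 29} with r³ ≡ 4 (mod 30) is r = 4, so m ≡ 4 (mod 30).

(→) Suppose m ≡ 4 (mod 30). Write m = 30j + 4. Then (30j + 4)³ = 27000j³ + 10800j² + 1440j + 64 = 30(900j³ + 360j² + 48j + 2) + 4, so m³ ≡ 4 (mod 30).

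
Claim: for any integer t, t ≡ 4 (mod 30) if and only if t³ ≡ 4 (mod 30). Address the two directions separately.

Equivalent; both directions hold.

Converse. Suppose t³ ≡ 4 (mod 30). The only residue r in {0, …, 29} with r³ ≡ 4 (mod 30) is r = 4, so t ≡ 4 (mod 30).

Forward direction. Suppose t ≡ 4 (mod 30). Write t = 30j + 4. Then (30j + 4)³ = 27000j³ + 10800j² + 1440j + 64 = 30(900j³ + 360j² + 48j + 2) + 4, so t³ ≡ 4 (mod 30).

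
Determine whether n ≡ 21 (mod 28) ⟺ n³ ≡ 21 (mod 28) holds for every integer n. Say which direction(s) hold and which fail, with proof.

(⟹) Suppose n ≡ 21 (mod 28). Write n = 28j + 21. Then (28j + 21)³ = 21952j³ + 49392j² + 37044j + 9261 = 28(784j³ + 1764j² + 1323j + 330) + 21, so n³ ≡ 21 (mod 28).

(⟸) Conversely, suppose n³ ≡ 21 (mod 28). The only residue r in {0, …, 27} with r³ ≡ 21 (mod 28) is r = 21, so n ≡ 21 (mod 28).

Both directions hold.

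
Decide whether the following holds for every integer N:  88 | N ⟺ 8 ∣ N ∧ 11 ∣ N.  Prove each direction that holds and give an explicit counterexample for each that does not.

Equivalent; both directions hold.

Forward direction. If 88 ∣ N, write N = 88q. Since 88 = 11·8, N = 8·(11q), so 8 ∣ N; and since 88 = 8·11, N = 11·(8q), so 11 ∣ N.

Converse. Suppose 8 ∣ N and 11 ∣ N. Any common multiple of 8 and 11 is a multiple of their lcm; here gcd(8, 11) = 1, so lcm(8, 11) = 8·11 = 88, so 88 ∣ N.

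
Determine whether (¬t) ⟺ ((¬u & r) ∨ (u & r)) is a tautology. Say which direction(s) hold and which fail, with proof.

(⇒) fails and (⇐) fails.

(⟹) This fails. Under t = F, r = F, u = F, the left side is true but the right side is false.

(⟸) This fails. Under t = T, r = T, u = F, the left side is false but the right side is true.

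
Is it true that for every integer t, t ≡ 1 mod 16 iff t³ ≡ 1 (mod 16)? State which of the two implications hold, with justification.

[⇒] Suppose t ≡ 1 mod 16. Write t = 16j + 1. Then (16j + 1)³ = 4096j³ + 768j² + 48j + 1 = 16(256j³ + 48j² + 3j) + 1, so t³ ≡ 1 (mod 16).

[⇐] Conversely, suppose t³ ≡ 1 (mod 16). The only residue r in {0, …, 15} with r³ ≡ 1 (mod 16) is r = 1, so t ≡ 1 (mod 16).

The biconditional holds.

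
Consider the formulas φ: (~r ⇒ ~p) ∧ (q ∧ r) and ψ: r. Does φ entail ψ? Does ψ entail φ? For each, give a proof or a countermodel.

[⇐] This fails. Under r = T, q = F, p = F, the left side is false but the right side is true.

[⇒] Assume the antecedent. If r is true, r reduces to true regardless of the other variables. If r is false, the antecedent cannot hold. Either way r holds.

Not equivalent: only (⇒) holds.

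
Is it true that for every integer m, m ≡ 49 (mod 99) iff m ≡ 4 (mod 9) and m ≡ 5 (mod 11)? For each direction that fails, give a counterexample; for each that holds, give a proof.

Equivalent; both directions hold.

(⇐) If m ≡ 4 (mod 9) and m ≡ 5 (mod 11), then by the Chinese remainder theorem m ≡ 49 (mod 99). This is exactly m ≡ 49 (mod 99).

(⇒) Suppose m ≡ 49 (mod 99); write m = 99j + 49. Since 9 ∣ 99, reducing mod 9 gives m ≡ 49 ≡ 4 (mod 9); since 11 ∣ 99, reducing mod 11 gives m ≡ 49 ≡ 5 (mod 11).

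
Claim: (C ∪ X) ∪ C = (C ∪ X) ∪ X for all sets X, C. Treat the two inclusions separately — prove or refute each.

Reverse inclusion. Let x ∈ (C ∪ X) ∪ X. Then either x ∈ X and x ∉ C; or x ∈ C and x ∉ X; or x ∈ X ∩ C. In each case x ∈ (C ∪ X) ∪ C, so (C ∪ X) ∪ X ⊆ (C ∪ X) ∪ C.

Forward inclusion. Let x ∈ (C ∪ X) ∪ C. Then either x ∈ X and x ∉ C; or x ∈ C and x ∉ X; or x ∈ X ∩ C. In each case x ∈ (C ∪ X) ∪ X, so (C ∪ X) ∪ C ⊆ (C ∪ X) ∪ X.

Both inclusions hold.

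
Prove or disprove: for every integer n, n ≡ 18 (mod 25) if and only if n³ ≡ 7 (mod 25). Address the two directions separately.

The biconditional holds.

Forward direction. Suppose n ≡ 18 (mod 25). Write n = 25j + 18. Then (25j + 18)³ = 15625j³ + 33750j² + 24300j + 5832 = 25(625j³ + 1350j² + 972j + 233) + 7, so n³ ≡ 7 (mod 25).

Converse. Suppose n³ ≡ 7 (mod 25). The only residue r in {0, …, 24} with r³ ≡ 7 (mod 25) is r = 18, so n ≡ 18 (mod 25).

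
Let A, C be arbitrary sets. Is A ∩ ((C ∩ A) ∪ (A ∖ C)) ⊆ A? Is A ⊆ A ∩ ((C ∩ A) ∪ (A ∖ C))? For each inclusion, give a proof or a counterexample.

Reverse inclusion. Let x ∈ A. Then either x ∈ A and x ∉ C; or x ∈ A ∩ C. In each case x ∈ A ∩ ((C ∩ A) ∪ (A ∖ C)), so A ⊆ A ∩ ((C ∩ A) ∪ (A ∖ C)).

Forward inclusion. Let x ∈ A ∩ ((C ∩ A) ∪ (A ∖ C)). Then either x ∈ A and x ∉ C; or x ∈ A ∩ C. In each case x ∈ A, so A ∩ ((C ∩ A) ∪ (A ∖ C)) ⊆ A.

Both inclusions hold; the sets are equal.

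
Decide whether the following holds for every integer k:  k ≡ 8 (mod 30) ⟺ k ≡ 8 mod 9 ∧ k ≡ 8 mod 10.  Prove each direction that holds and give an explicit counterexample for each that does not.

(⇒) This fails: k = 68 gives 68 ≡ 8 (mod 30) but 68 ≡ 5 (mod 9), so the conjunction on the right does not hold.

(⇐) Conversely, if k ≡ 8 (mod 9) and k ≡ 8 (mod 10), then by the Chinese remainder theorem k ≡ 8 (mod 90). Since 8 ≡ 8 (mod 30) and 30 ∣ 90, we get k ≡ 8 (mod 30).

(⇒) fails; (⇐) holds.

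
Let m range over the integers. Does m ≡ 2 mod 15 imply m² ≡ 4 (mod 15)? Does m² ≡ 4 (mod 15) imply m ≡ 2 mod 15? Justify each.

(←) This fails: take m = 7. Then 7² = 49 ≡ 4 (mod 15), yet 7 ≡ 7 (mod 15), not 2.

(→) Suppose m ≡ 2 mod 15. Write m = 15j + 2. Then (15j + 2)² = 225j² + 60j + 4 = 15(15j² + 4j) + 4, so m² ≡ 4 (mod 15).

Not equivalent: only (⇒) holds.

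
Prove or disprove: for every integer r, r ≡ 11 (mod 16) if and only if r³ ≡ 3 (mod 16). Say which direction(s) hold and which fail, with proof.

Forward direction. Suppose r ≡ 11 (mod 16). Write r = 16j + 11. Then (16j + 11)³ = 4096j³ + 8448j² + 5808j + 1331 = 16(256j³ + 528j² + 363j + 83) + 3, so r³ ≡ 3 (mod 16).

Converse. Suppose r³ ≡ 3 (mod 16). The only residue r in {0, …, 15} with r³ ≡ 3 (mod 16) is r = 11, so r ≡ 11 (mod 16).

Equivalent; both directions hold.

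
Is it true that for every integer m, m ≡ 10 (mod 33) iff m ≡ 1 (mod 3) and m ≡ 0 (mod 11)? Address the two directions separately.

Neither implication holds.

[⇒] This fails: m = 10 gives 10 ≡ 10 (mod 33) but 10 ≡ 10 (mod 11), so the conjunction on the right does not hold.

[⇐] This fails: m = 22 satisfies both congruences on the right (22 ≡ 1 mod 3 and 22 ≡ 0 mod 11) yet 22 ≡ 22 (mod 33), not 10.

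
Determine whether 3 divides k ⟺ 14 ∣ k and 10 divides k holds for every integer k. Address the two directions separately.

(⇒) This fails: take k = 3. Certainly 3 ∣ 3, but 14 ∤ 3.

(⇐) This fails: take k = 70. Both 14 ∣ 70 and 10 ∣ 70, yet 70 is not a multiple of 3 (since 70 = 23·3 + 1), so 3 ∤ 70.

Both directions fail.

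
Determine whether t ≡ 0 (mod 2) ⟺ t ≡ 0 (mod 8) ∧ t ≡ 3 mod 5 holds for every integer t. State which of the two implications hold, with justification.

(⇒) fails; (⇐) holds.

(⇒) This fails: t = 0 gives 0 ≡ 0 (mod 2) but 0 ≡ 0 (mod 5), so the conjunction on the right does not hold.

(⇐) Conversely, if t ≡ 0 (mod 8) and t ≡ 3 (mod 5), then by the Chinese remainder theorem t ≡ 8 (mod 40). Since 8 ≡ 0 (mod 2) and 2 ∣ 40, we get t ≡ 0 (mod 2).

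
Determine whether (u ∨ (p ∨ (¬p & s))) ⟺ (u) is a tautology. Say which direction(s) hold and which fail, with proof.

(⟸) Assume the antecedent. If u is true, u ∨ (p ∨ (¬p & s)) reduces to true regardless of the other variables. If u is false, the antecedent cannot hold. Either way u ∨ (p ∨ (¬p & s)) holds.

(⟹) This fails. Under u = F, p = T, s = F, the left side is true but the right side is false.

Only the converse holds.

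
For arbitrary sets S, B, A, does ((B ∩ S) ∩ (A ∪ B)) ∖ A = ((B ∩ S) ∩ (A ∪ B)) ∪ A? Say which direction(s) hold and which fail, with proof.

(⊆) Let x ∈ ((B ∩ S) ∩ (A ∪ B)) ∖ A. Then x ∈ S ∩ B and x ∉ A, from which x ∈ ((B ∩ S) ∩ (A ∪ B)) ∪ A.

(⊇) This inclusion fails. Take S = ∅, B = ∅, A = {1}; then 1 ∈ ((B ∩ S) ∩ (A ∪ B)) ∪ A but 1 ∉ ((B ∩ S) ∩ (A ∪ B)) ∖ A.

The sets are not equal: only the forward inclusion holds.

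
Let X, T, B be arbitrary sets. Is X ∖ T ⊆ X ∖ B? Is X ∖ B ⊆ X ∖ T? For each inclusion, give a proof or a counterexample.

Forward inclusion. This inclusion fails. Take X = {1}, T = ∅, B = {1}; then 1 ∈ X ∖ T but 1 ∉ X ∖ B.

Reverse inclusion. This inclusion fails. Take X = {1}, T = {1}, B = ∅; then 1 ∈ X ∖ B but 1 ∉ X ∖ T.

Both inclusions fail.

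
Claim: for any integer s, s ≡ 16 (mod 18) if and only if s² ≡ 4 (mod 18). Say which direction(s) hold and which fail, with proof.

Forward direction. Suppose s ≡ 16 (mod 18). Write s = 18j + 16. Then (18j + 16)² = 324j² + 576j + 256 = 18(18j² + 32j + 14) + 4, so s² ≡ 4 (mod 18).

Converse. This fails: take s = 2. Then 2² = 4 ≡ 4 (mod 18), yet 2 ≡ 2 (mod 18), not 16.

Only the forward direction holds.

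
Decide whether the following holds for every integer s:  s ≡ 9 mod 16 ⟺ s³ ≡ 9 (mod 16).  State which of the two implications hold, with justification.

(→) Suppose s ≡ 9 mod 16. Write s = 16j + 9. Then (16j + 9)³ = 4096j³ + 6912j² + 3888j + 729 = 16(256j³ + 432j² + 243j + 45) + 9, so s³ ≡ 9 (mod 16).

(←) Conversely, suppose s³ ≡ 9 (mod 16). The only residue r in {0, …, 15} with r³ ≡ 9 (mod 16) is r = 9, so s ≡ 9 (mod 16).

Equivalent; both directions hold.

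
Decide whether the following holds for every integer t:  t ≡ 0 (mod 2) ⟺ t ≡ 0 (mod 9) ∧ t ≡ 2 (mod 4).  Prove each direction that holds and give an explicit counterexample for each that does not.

(→) This fails: t = 0 gives 0 ≡ 0 (mod 2) but 0 ≡ 0 (mod 4), so the conjunction on the right does not hold.

(←) Conversely, if t ≡ 0 (mod 9) and t ≡ 2 (mod 4), then by the Chinese remainder theorem t ≡ 18 (mod 36). Since 18 ≡ 0 (mod 2) and 2 ∣ 36, we get t ≡ 0 (mod 2).

The forward direction fails; the converse holds.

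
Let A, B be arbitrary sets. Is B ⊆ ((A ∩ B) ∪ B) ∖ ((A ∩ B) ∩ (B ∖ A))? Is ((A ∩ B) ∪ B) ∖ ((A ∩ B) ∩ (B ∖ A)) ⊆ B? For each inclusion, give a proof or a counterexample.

Both inclusions hold; the sets are equal.

(⊆) Let x ∈ B. Then either x ∈ B and x ∉ A; or x ∈ A ∩ B. In each case x ∈ ((A ∩ B) ∪ B) ∖ ((A ∩ B) ∩ (B ∖ A)), so B ⊆ ((A ∩ B) ∪ B) ∖ ((A ∩ B) ∩ (B ∖ A)).

(⊇) Let x ∈ ((A ∩ B) ∪ B) ∖ ((A ∩ B) ∩ (B ∖ A)). Then either x ∈ B and x ∉ A; or x ∈ A ∩ B. In each case x ∈ B, so ((A ∩ B) ∪ B) ∖ ((A ∩ B) ∩ (B ∖ A)) ⊆ B.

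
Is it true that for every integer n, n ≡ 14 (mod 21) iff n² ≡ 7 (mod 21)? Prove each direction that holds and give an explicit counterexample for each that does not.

(←) This fails: take n = 7. Then 7² = 49 ≡ 7 (mod 21), yet 7 ≡ 7 (mod 21), not 14.

(→) Suppose n ≡ 14 (mod 21). Write n = 21j + 14. Then (21j + 14)² = 441j² + 588j + 196 = 21(21j² + 28j + 9) + 7, so n² ≡ 7 (mod 21).

Only the forward direction holds.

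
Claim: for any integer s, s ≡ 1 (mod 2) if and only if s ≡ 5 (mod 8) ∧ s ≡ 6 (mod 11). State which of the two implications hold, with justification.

(⇒) fails; (⇐) holds.

(←) If s ≡ 5 (mod 8) and s ≡ 6 (mod 11), then by the Chinese remainder theorem s ≡ 61 (mod 88). Since 61 ≡ 1 (mod 2) and 2 ∣ 88, we get s ≡ 1 (mod 2).

(→) This fails: s = 1 gives 1 ≡ 1 (mod 2) but 1 ≡ 1 (mod 8), so the conjunction on the right does not hold.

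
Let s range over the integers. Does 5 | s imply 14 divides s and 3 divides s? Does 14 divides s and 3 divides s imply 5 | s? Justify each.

Both directions fail.

(⟹) This fails: take s = 5. Certainly 5 ∣ 5, but 14 ∤ 5.

(⟸) This fails: take s = 42. Both 14 ∣ 42 and 3 ∣ 42, yet 42 is not a multiple of 5 (since 42 = 8·5 + 2), so 5 ∤ 42.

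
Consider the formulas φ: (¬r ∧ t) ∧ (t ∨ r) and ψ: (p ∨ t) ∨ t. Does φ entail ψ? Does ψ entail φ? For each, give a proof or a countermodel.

[⇒] Assume the antecedent. If t is true, (p ∨ t) ∨ t reduces to true regardless of the other variables. If t is false, the antecedent cannot hold. Either way (p ∨ t) ∨ t holds.

[⇐] This fails. Under t = T, r = T, p = F, the left side is false but the right side is true.

The forward direction holds; the converse fails.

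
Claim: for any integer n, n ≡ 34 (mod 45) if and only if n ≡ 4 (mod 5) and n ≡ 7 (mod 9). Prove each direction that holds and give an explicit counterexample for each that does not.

[⇒] Suppose n ≡ 34 (mod 45); write n = 45j + 34. Since 5 ∣ 45, reducing mod 5 gives n ≡ 34 ≡ 4 (mod 5); since 9 ∣ 45, reducing mod 9 gives n ≡ 34 ≡ 7 (mod 9).

[⇐] Conversely, if n ≡ 4 (mod 5) and n ≡ 7 (mod 9), then by the Chinese remainder theorem n ≡ 34 (mod 45). This is exactly n ≡ 34 (mod 45).

Both directions hold; the statement is true.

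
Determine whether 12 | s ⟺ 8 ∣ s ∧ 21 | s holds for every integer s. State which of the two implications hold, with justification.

Only the converse holds.

(→) This fails: take s = 12. Certainly 12 ∣ 12, but 8 ∤ 12.

(←) Suppose 8 ∣ s and 21 ∣ s. Any common multiple of 8 and 21 is a multiple of their lcm; here gcd(8, 21) = 1, so lcm(8, 21) = 8·21 = 168, so 168 ∣ s. Since 12 ∣ 168, it follows that 12 ∣ s.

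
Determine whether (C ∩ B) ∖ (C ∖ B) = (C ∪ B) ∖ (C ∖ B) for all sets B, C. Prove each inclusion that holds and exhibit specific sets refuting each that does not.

Forward inclusion. Let x ∈ (C ∩ B) ∖ (C ∖ B). Then x ∈ B ∩ C, from which x ∈ (C ∪ B) ∖ (C ∖ B).

Reverse inclusion. This inclusion fails. Take B = {1}, C = ∅; then 1 ∈ (C ∪ B) ∖ (C ∖ B) but 1 ∉ (C ∩ B) ∖ (C ∖ B).

Only the forward inclusion holds.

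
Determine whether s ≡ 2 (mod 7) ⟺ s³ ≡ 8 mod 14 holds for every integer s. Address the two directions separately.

Neither direction holds.

[⇒] This fails: take s = 9. Then 9 ≡ 2 (mod 7), but 9³ = 729 ≡ 1 (mod 14), not 8.

[⇐] This fails: take s = 4. Then 4³ = 64 ≡ 8 (mod 14), yet 4 ≡ 4 (mod 7), not 2.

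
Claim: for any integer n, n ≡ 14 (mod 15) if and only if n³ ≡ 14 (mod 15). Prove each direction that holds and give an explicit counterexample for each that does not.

Both directions hold.

(←) Suppose n³ ≡ 14 (mod 15). The only residue r in {0, …, 14} with r³ ≡ 14 (mod 15) is r = 14, so n ≡ 14 (mod 15).

(→) Suppose n ≡ 14 (mod 15). Write n = 15j + 14. Then (15j + 14)³ = 3375j³ + 9450j² + 8820j + 2744 = 15(225j³ + 630j² + 588j + 182) + 14, so n³ ≡ 14 (mod 15).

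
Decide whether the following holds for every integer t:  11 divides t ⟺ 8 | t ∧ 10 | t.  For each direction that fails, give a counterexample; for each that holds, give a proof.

(⇒) This fails: take t = 11. Certainly 11 ∣ 11, but 8 ∤ 11.

(⇐) This fails: take t = 40. Both 8 ∣ 40 and 10 ∣ 40, yet 40 is not a multiple of 11 (since 40 = 3·11 + 7), so 11 ∤ 40.

Neither direction holds.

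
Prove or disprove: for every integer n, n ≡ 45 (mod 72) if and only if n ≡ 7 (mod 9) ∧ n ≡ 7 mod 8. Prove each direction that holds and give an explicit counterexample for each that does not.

(→) This fails: n = 45 gives 45 ≡ 45 (mod 72) but 45 ≡ 0 (mod 9), so the conjunction on the right does not hold.

(←) This fails: n = 7 satisfies both congruences on the right (7 ≡ 7 mod 9 and 7 ≡ 7 mod 8) yet 7 ≡ 7 (mod 72), not 45.

Neither direction holds.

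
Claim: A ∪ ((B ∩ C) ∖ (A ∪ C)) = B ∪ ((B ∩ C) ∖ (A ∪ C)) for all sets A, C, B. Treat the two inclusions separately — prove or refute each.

(⊆) fails and (⊇) fails.

(⊆) This inclusion fails. Take A = {1}, C = ∅, B = ∅; then 1 ∈ A ∪ ((B ∩ C) ∖ (A ∪ C)) but 1 ∉ B ∪ ((B ∩ C) ∖ (A ∪ C)).

(⊇) This inclusion fails. Take A = ∅, C = ∅, B = {1}; then 1 ∈ B ∪ ((B ∩ C) ∖ (A ∪ C)) but 1 ∉ A ∪ ((B ∩ C) ∖ (A ∪ C)).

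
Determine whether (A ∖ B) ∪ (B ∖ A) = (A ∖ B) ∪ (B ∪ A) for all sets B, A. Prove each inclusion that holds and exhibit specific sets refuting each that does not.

Forward inclusion. Let x ∈ (A ∖ B) ∪ (B ∖ A). Then either x ∈ B and x ∉ A; or x ∈ A and x ∉ B. In each case x ∈ (A ∖ B) ∪ (B ∪ A), so (A ∖ B) ∪ (B ∖ A) ⊆ (A ∖ B) ∪ (B ∪ A).

Reverse inclusion. This inclusion fails. Take B = {1}, A = {1}; then 1 ∈ (A ∖ B) ∪ (B ∪ A) but 1 ∉ (A ∖ B) ∪ (B ∖ A).

Only the forward inclusion holds.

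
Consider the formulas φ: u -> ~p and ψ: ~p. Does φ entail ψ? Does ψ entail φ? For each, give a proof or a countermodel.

(⇐) Assume the antecedent. If u is true, the antecedent forces (u = T, p = F), and u -> ~p holds there. If u is false, u -> ~p reduces to true regardless of the other variables. Either way u -> ~p holds.

(⇒) This fails. Under u = F, p = T, the left side is true but the right side is false.

Only the converse holds.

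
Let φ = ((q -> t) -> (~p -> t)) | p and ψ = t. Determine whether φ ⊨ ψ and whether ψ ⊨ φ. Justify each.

(⇐) Assume the antecedent. If t is true, ((q -> t) -> (~p -> t)) | p reduces to true regardless of the other variables. If t is false, the antecedent cannot hold. Either way ((q -> t) -> (~p -> t)) | p holds.

(⇒) This fails. Under t = F, p = T, q = F, the left side is true but the right side is false.

(⇒) fails; (⇐) holds.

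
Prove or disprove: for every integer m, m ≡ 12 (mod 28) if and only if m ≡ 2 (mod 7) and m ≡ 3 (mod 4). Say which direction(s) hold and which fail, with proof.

[⇒] This fails: m = 12 gives 12 ≡ 12 (mod 28) but 12 ≡ 5 (mod 7), so the conjunction on the right does not hold.

[⇐] This fails: m = 23 satisfies both congruences on the right (23 ≡ 2 mod 7 and 23 ≡ 3 mod 4) yet 23 ≡ 23 (mod 28), not 12.

Both directions fail.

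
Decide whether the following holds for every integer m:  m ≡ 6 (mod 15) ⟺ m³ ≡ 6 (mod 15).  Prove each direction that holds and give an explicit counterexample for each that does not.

(←) Suppose m³ ≡ 6 (mod 15). The only residue r in {0, …, 14} with r³ ≡ 6 (mod 15) is r = 6, so m ≡ 6 (mod 15).

(→) Suppose m ≡ 6 (mod 15). Write m = 15j + 6. Then (15j + 6)³ = 3375j³ + 4050j² + 1620j + 216 = 15(225j³ + 270j² + 108j + 14) + 6, so m³ ≡ 6 (mod 15).

Both implications hold.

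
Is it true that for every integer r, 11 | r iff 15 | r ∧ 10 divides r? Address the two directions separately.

Both directions fail.

[⇒] This fails: take r = 11. Certainly 11 ∣ 11, but 15 ∤ 11.

[⇐] This fails: take r = 30. Both 15 ∣ 30 and 10 ∣ 30, yet 30 is not a multiple of 11 (since 30 = 2·11 + 8), so 11 ∤ 30.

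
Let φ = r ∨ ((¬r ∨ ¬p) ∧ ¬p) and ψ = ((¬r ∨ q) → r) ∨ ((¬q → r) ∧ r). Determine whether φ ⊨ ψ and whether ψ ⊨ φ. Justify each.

(←) Assume the antecedent. If p is true, the antecedent forces (p = T, q = F, r = T) or (p = T, q = T, r = T), and r ∨ ((¬r ∨ ¬p) ∧ ¬p) holds there. If p is false, r ∨ ((¬r ∨ ¬p) ∧ ¬p) reduces to true regardless of the other variables. Either way r ∨ ((¬r ∨ ¬p) ∧ ¬p) holds.

(→) This fails. Under p = F, q = F, r = F, the left side is true but the right side is false.

Only the converse holds.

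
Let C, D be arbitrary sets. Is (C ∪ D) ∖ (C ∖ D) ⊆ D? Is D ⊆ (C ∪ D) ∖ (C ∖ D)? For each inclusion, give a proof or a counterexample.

Both inclusions hold.

(⊆) Let x ∈ (C ∪ D) ∖ (C ∖ D). Then either x ∈ D and x ∉ C; or x ∈ C ∩ D. In each case x ∈ D, so (C ∪ D) ∖ (C ∖ D) ⊆ D.

(⊇) Let x ∈ D. Then either x ∈ D and x ∉ C; or x ∈ C ∩ D. In each case x ∈ (C ∪ D) ∖ (C ∖ D), so D ⊆ (C ∪ D) ∖ (C ∖ D).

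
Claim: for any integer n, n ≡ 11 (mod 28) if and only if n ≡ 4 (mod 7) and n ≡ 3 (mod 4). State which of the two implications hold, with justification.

The biconditional holds.

[⇒] Suppose n ≡ 11 (mod 28); write n = 28j + 11. Since 7 ∣ 28, reducing mod 7 gives n ≡ 11 ≡ 4 (mod 7); since 4 ∣ 28, reducing mod 4 gives n ≡ 11 ≡ 3 (mod 4).

[⇐] Conversely, if n ≡ 4 (mod 7) and n ≡ 3 (mod 4), then by the Chinese remainder theorem n ≡ 11 (mod 28). This is exactly n ≡ 11 (mod 28).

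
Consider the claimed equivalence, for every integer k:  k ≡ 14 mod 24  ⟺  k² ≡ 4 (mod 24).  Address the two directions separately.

(→) Suppose k ≡ 14 mod 24. Write k = 24j + 14. Then (24j + 14)² = 576j² + 672j + 196 = 24(24j² + 28j + 8) + 4, so k² ≡ 4 (mod 24).

(←) This fails: take k = 2. Then 2² = 4 ≡ 4 (mod 24), yet 2 ≡ 2 (mod 24), not 14.

Not equivalent: only (⇒) holds.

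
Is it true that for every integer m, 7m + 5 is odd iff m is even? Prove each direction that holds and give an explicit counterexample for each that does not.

Both directions hold; the statement is true.

(⟹) Suppose 7m + 5 is odd. Since 7 is odd, 7m and m have the same parity, so 7m + 5 ≡ m + 5 (mod 2). As 5 is odd, 7m + 5 is odd exactly when m is even. Thus m is even.

(⟸) Conversely, suppose m is even; write m = 2j. Then 7m + 5 = 7·(2j) + 5 = 2·7j + 5, which is odd.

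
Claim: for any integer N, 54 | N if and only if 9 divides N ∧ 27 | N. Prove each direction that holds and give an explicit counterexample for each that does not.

The forward direction holds; the converse fails.

(⟹) If 54 ∣ N, write N = 54q. Since 54 = 6·9, N = 9·(6q), so 9 ∣ N; and since 54 = 2·27, N = 27·(2q), so 27 ∣ N.

(⟸) This fails: take N = 27. Both 9 ∣ 27 and 27 ∣ 27, yet 27 is not a multiple of 54 (since 27 = 0·54 + 27), so 54 ∤ 27.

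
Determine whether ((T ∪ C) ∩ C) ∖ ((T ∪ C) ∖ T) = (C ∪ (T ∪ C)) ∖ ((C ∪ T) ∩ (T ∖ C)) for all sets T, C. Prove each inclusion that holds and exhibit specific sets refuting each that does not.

Forward inclusion. Let x ∈ ((T ∪ C) ∩ C) ∖ ((T ∪ C) ∖ T). Then x ∈ T ∩ C, from which x ∈ (C ∪ (T ∪ C)) ∖ ((C ∪ T) ∩ (T ∖ C)).

Reverse inclusion. This inclusion fails. Take T = ∅, C = {1}; then 1 ∈ (C ∪ (T ∪ C)) ∖ ((C ∪ T) ∩ (T ∖ C)) but 1 ∉ ((T ∪ C) ∩ C) ∖ ((T ∪ C) ∖ T).

(⊆) holds; (⊇) fails.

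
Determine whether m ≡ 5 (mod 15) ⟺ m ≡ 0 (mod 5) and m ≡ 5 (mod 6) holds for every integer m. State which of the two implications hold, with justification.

Only the converse holds.

Forward direction. This fails: m = 20 gives 20 ≡ 5 (mod 15) but 20 ≡ 2 (mod 6), so the conjunction on the right does not hold.

Converse. If m ≡ 0 (mod 5) and m ≡ 5 (mod 6), then by the Chinese remainder theorem m ≡ 5 (mod 30). Since 5 ≡ 5 (mod 15) and 15 ∣ 30, we get m ≡ 5 (mod 15).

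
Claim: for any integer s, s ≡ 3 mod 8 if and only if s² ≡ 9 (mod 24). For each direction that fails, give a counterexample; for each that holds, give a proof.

[⇒] This fails: take s = 11. Then 11 ≡ 3 (mod 8), but 11² = 121 ≡ 1 (mod 24), not 9.

[⇐] This fails: take s = 9. Then 9² = 81 ≡ 9 (mod 24), yet 9 ≡ 1 (mod 8), not 3.

Both directions fail.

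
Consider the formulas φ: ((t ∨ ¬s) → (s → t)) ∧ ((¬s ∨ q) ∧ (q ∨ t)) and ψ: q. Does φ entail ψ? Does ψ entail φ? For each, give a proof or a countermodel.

Only the converse holds.

(⇒) This fails. Under t = T, s = F, q = F, the left side is true but the right side is false.

(⇐) Assume the antecedent. If t is true, the antecedent forces (t = T, s = F, q = T) or (t = T, s = T, q = T), and the consequent holds there. If t is false, the antecedent forces (t = F, s = F, q = T) or (t = F, s = T, q = T), and the consequent holds there. Either way the consequent holds.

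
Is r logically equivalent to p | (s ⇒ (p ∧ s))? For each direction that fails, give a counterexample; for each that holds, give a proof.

Neither implication holds.

[⇒] This fails. Under p = F, r = T, s = T, the left side is true but the right side is false.

[⇐] This fails. Under p = F, r = F, s = F, the left side is false but the right side is true.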